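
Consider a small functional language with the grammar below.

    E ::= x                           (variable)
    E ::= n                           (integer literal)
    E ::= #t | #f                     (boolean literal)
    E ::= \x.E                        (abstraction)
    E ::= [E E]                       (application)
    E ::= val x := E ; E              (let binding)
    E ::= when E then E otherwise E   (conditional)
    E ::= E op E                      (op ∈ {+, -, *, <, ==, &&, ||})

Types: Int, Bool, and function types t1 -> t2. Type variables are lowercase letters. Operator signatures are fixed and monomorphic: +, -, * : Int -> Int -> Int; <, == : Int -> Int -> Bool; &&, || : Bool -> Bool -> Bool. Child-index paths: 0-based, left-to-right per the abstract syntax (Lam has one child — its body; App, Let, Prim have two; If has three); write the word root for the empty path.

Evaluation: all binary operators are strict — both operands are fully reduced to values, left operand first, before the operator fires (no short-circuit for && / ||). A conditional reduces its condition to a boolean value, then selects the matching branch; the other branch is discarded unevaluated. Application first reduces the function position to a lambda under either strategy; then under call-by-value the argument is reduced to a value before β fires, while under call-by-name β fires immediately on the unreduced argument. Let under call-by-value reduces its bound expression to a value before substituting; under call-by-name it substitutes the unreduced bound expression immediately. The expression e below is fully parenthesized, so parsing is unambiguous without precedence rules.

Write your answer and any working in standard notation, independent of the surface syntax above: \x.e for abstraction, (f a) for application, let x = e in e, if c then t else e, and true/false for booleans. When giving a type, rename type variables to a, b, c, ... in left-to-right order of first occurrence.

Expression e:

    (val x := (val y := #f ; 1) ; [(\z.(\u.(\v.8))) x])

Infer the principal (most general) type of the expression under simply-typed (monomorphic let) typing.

Trace:
let y : Bool
let x : Int
\v._ : c -> Int
\u._ : b -> c -> Int
\z._ : a -> b -> c -> Int
x : Int
  unify a -> b -> c -> Int ~ Int -> d
  unify a ~ Int
  unify b -> c -> Int ~ d
_ _ : b -> c -> Int

Answer: a -> b -> Int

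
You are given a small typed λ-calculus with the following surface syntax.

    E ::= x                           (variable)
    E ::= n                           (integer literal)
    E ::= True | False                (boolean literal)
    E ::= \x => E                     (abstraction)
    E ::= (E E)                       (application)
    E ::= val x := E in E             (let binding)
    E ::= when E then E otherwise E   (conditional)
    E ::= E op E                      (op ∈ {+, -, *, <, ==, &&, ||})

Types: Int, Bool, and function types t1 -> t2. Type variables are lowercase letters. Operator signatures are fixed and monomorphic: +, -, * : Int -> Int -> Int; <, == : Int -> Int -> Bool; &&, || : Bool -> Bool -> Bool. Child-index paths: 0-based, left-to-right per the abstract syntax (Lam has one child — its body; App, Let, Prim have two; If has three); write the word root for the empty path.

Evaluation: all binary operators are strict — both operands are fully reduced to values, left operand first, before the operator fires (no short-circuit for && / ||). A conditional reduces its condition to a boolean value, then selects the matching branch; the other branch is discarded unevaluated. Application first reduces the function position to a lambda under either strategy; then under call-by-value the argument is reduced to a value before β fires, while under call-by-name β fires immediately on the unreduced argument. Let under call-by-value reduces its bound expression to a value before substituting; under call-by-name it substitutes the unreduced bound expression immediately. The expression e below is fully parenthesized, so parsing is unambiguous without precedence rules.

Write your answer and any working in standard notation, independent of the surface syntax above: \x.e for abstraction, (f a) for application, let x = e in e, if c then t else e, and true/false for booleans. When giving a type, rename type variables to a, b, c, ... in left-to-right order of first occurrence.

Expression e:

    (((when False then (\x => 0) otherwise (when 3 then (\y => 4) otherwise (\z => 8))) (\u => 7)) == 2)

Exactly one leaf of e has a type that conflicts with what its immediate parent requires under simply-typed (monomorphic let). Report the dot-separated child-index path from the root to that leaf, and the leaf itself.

Derivation:
  unify Bool ~ Bool
\x._ : a -> Int
  unify Int ~ Bool
  FAIL: mismatch Int ~ Bool

Answer: 0.0.2.0 : 3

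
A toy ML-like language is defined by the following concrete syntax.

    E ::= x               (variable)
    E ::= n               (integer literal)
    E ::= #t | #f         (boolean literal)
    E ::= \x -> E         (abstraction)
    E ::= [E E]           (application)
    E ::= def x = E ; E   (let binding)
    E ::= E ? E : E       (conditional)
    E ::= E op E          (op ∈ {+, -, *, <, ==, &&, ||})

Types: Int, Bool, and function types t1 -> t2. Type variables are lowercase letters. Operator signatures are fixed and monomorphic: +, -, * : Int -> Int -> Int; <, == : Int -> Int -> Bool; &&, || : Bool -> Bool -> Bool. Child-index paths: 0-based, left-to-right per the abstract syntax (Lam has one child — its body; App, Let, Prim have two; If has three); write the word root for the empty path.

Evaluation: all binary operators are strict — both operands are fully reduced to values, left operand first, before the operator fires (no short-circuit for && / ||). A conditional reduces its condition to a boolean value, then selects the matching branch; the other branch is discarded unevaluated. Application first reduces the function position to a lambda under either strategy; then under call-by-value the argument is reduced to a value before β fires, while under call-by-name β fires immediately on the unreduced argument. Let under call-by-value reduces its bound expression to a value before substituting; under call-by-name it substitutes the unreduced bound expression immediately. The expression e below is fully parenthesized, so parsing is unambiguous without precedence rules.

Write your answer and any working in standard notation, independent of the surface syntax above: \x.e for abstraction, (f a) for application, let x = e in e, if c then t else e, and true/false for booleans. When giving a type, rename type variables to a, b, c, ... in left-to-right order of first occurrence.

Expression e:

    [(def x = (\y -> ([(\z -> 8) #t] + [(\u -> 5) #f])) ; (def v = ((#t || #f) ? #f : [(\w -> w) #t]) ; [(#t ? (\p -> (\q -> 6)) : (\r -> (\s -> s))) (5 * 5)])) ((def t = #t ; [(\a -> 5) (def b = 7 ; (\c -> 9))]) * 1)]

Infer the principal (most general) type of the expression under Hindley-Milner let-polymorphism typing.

Derivation:
\z._ : b -> Int
  unify b -> Int ~ Bool -> c
  unify b ~ Bool
  unify Int ~ c
_ _ : Int
  unify Int ~ Int
\u._ : d -> Int
  unify d -> Int ~ Bool -> e
  unify d ~ Bool
  unify Int ~ e
_ _ : Int
  unify Int ~ Int
\y._ : a -> Int
let x : forall. a -> Int
  unify Bool ~ Bool
  unify Bool ~ Bool
  unify Bool ~ Bool
w : f
\w._ : f -> f
  unify f -> f ~ Bool -> g
  unify f ~ Bool
  unify Bool ~ g
_ _ : Bool
  unify Bool ~ Bool
let v : Bool
  unify Bool ~ Bool
\q._ : i -> Int
\p._ : h -> i -> Int
s : k
\s._ : k -> k
\r._ : j -> k -> k
  unify h -> i -> Int ~ j -> k -> k
  unify h ~ j
  unify i -> Int ~ k -> k
  unify i ~ k
  unify Int ~ k
  unify Int ~ Int
  unify Int ~ Int
  unify j -> Int -> Int ~ Int -> l
  unify j ~ Int
  unify Int -> Int ~ l
_ _ : Int -> Int
let t : Bool
\a._ : m -> Int
let b : Int
\c._ : n -> Int
  unify m -> Int ~ (n -> Int) -> o
  unify m ~ n -> Int
  unify Int ~ o
_ _ : Int
  unify Int ~ Int
  unify Int ~ Int
  unify Int -> Int ~ Int -> p
  unify Int ~ Int
  unify Int ~ p
_ _ : Int

Answer: Int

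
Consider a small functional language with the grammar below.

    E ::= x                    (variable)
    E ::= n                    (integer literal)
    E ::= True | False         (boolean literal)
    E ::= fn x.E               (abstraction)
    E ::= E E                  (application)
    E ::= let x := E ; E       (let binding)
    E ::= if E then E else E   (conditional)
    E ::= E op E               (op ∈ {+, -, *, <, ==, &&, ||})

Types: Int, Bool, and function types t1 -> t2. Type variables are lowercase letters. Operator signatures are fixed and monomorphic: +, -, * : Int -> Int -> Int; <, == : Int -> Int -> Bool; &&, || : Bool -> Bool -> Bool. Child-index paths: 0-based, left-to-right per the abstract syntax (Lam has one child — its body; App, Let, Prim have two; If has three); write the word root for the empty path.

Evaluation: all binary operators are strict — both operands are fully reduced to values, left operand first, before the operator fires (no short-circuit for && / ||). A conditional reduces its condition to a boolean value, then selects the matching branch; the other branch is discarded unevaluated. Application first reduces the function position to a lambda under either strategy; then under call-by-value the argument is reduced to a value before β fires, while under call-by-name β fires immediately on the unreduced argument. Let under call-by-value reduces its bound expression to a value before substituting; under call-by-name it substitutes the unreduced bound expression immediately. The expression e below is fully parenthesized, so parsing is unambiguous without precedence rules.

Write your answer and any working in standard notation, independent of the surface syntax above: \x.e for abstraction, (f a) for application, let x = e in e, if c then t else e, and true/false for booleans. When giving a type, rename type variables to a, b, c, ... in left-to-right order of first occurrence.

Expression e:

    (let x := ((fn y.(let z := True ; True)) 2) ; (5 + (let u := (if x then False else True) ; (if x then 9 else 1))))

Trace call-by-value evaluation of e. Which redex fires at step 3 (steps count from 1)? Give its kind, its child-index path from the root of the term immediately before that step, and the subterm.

Working:
step 0: (let x = ((\y.(let z = true in true)) 2) in (5 + (let u = (if x then false else true) in (if x then 9 else 1))))
step 1: [beta@0] (let x = (let z = true in true) in (5 + (let u = (if x then false else true) in (if x then 9 else 1))))
step 2: [let@0] (let x = true in (5 + (let u = (if x then false else true) in (if x then 9 else 1))))
step 3: [let@root] (5 + (let u = (if true then false else true) in (if true then 9 else 1)))

Answer: let at root : (let x = true in (5 + (let u = (if x then false else true) in (if x then 9 else 1))))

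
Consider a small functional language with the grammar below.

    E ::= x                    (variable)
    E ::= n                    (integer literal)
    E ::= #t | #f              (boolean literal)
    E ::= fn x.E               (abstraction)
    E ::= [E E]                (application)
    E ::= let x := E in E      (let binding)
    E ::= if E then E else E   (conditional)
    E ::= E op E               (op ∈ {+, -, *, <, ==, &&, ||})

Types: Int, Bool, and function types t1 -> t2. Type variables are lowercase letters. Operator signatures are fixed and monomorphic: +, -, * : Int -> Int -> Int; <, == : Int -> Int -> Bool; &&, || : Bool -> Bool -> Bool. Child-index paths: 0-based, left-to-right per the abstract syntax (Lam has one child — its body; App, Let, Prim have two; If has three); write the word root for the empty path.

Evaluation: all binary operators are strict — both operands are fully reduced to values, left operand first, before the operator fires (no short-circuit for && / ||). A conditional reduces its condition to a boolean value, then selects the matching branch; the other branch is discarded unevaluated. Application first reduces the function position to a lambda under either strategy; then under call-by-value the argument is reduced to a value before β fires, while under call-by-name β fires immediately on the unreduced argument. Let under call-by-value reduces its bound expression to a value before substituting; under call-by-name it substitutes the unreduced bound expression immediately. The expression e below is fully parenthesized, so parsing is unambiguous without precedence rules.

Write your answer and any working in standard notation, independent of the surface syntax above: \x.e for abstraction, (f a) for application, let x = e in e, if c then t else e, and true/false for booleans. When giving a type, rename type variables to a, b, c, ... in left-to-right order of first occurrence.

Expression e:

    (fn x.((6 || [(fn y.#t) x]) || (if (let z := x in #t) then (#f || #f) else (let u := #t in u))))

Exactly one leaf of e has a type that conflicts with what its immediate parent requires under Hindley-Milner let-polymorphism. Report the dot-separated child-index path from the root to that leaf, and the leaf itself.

Trace:
  unify Int ~ Bool
  FAIL: mismatch Int ~ Bool

Answer: 0.0.0 : 6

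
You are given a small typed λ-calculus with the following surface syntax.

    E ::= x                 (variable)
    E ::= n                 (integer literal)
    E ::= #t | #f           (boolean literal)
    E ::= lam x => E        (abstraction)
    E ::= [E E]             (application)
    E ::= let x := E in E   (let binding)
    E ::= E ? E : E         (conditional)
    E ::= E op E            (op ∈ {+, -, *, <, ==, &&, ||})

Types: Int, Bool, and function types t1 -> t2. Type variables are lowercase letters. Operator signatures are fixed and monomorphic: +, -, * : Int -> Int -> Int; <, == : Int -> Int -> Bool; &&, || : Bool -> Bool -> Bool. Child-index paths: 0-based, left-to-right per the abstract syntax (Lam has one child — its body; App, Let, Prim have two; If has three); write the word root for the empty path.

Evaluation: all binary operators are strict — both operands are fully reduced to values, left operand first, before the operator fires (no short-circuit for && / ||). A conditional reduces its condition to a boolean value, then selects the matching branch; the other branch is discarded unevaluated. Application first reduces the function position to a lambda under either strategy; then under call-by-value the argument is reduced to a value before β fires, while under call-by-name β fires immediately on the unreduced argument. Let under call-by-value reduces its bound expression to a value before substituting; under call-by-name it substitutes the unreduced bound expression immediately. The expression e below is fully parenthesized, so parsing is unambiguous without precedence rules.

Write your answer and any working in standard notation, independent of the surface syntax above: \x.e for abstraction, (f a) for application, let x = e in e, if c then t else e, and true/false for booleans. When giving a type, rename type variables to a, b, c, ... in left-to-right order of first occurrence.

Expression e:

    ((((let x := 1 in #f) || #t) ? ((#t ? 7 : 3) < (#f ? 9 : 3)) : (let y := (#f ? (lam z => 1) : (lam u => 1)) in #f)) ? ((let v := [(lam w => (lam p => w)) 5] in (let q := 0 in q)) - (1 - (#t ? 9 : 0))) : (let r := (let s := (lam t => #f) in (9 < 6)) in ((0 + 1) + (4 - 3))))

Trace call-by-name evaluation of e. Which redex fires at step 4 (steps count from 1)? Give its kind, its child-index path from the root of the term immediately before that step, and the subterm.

Working:
step 0: (if (if ((let x = 1 in false) || true) then ((if true then 7 else 3) < (if false then 9 else 3)) else (let y = (if false then (\z.1) else (\u.1)) in false)) then ((let v = ((\w.(\p.w)) 5) in (let q = 0 in q)) - (1 - (if true then 9 else 0))) else (let r = (let s = (\t.false) in (9 < 6)) in ((0 + 1) + (4 - 3))))
step 1: [let@0.0.0] (if (if (false || true) then ((if true then 7 else 3) < (if false then 9 else 3)) else (let y = (if false then (\z.1) else (\u.1)) in false)) then ((let v = ((\w.(\p.w)) 5) in (let q = 0 in q)) - (1 - (if true then 9 else 0))) else (let r = (let s = (\t.false) in (9 < 6)) in ((0 + 1) + (4 - 3))))
step 2: [delta@0.0] (if (if true then ((if true then 7 else 3) < (if false then 9 else 3)) else (let y = (if false then (\z.1) else (\u.1)) in false)) then ((let v = ((\w.(\p.w)) 5) in (let q = 0 in q)) - (1 - (if true then 9 else 0))) else (let r = (let s = (\t.false) in (9 < 6)) in ((0 + 1) + (4 - 3))))
step 3: [if@0] (if ((if true then 7 else 3) < (if false then 9 else 3)) then ((let v = ((\w.(\p.w)) 5) in (let q = 0 in q)) - (1 - (if true then 9 else 0))) else (let r = (let s = (\t.false) in (9 < 6)) in ((0 + 1) + (4 - 3))))
step 4: [if@0.0] (if (7 < (if false then 9 else 3)) then ((let v = ((\w.(\p.w)) 5) in (let q = 0 in q)) - (1 - (if true then 9 else 0))) else (let r = (let s = (\t.false) in (9 < 6)) in ((0 + 1) + (4 - 3))))

Answer: if at 0.0 : (if true then 7 else 3)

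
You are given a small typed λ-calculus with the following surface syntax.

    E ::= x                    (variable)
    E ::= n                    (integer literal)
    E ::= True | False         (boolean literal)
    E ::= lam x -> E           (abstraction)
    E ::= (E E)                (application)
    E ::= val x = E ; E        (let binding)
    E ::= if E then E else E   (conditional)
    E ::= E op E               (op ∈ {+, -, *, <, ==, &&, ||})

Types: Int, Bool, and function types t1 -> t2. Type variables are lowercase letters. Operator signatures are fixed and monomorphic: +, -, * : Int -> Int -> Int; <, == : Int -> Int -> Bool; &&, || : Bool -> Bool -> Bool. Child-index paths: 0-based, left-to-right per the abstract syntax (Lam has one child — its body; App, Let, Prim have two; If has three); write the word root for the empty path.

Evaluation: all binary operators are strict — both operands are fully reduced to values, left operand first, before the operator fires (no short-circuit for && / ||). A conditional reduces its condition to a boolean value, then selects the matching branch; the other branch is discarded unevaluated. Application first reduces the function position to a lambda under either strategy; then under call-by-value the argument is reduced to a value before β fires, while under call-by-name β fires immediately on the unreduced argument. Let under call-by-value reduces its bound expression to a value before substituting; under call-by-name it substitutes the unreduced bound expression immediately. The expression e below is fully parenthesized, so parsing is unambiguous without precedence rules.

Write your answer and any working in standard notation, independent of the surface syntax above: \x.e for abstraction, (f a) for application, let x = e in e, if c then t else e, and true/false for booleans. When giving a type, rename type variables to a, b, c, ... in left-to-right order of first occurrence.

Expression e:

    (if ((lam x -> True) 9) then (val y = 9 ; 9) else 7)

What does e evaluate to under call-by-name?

Answer: 9

Trace:
step 0: (if ((\x.true) 9) then (let y = 9 in 9) else 7)
step 1: [beta@0] (if true then (let y = 9 in 9) else 7)
step 2: [if@root] (let y = 9 in 9)
step 3: [let@root] 9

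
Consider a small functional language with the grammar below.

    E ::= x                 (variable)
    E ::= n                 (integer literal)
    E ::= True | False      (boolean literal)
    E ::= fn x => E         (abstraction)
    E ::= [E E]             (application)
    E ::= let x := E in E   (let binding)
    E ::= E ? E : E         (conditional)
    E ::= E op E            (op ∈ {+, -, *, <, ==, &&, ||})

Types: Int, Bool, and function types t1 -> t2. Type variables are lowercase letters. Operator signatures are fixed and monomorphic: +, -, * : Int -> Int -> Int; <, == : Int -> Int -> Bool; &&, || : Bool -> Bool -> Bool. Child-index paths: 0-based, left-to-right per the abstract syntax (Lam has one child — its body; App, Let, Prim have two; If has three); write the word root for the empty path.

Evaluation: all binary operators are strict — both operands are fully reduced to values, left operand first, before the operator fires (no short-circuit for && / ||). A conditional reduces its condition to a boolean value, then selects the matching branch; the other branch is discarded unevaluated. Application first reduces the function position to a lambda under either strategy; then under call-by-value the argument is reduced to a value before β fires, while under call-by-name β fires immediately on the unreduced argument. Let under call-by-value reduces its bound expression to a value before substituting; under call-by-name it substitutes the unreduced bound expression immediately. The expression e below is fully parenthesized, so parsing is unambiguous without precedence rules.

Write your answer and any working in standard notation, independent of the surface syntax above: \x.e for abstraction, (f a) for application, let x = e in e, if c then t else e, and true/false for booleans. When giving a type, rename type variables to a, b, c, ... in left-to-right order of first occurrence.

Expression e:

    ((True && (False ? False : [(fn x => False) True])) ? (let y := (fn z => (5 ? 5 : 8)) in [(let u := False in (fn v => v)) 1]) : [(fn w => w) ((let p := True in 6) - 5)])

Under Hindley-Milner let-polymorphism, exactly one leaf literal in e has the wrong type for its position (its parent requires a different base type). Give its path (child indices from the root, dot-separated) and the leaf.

Derivation:
  unify Bool ~ Bool
  unify Bool ~ Bool
\x._ : a -> Bool
  unify a -> Bool ~ Bool -> b
  unify a ~ Bool
  unify Bool ~ b
_ _ : Bool
  unify Bool ~ Bool
  unify Bool ~ Bool
  unify Bool ~ Bool
  unify Int ~ Bool
  FAIL: mismatch Int ~ Bool

Answer: 1.0.0.0 : 5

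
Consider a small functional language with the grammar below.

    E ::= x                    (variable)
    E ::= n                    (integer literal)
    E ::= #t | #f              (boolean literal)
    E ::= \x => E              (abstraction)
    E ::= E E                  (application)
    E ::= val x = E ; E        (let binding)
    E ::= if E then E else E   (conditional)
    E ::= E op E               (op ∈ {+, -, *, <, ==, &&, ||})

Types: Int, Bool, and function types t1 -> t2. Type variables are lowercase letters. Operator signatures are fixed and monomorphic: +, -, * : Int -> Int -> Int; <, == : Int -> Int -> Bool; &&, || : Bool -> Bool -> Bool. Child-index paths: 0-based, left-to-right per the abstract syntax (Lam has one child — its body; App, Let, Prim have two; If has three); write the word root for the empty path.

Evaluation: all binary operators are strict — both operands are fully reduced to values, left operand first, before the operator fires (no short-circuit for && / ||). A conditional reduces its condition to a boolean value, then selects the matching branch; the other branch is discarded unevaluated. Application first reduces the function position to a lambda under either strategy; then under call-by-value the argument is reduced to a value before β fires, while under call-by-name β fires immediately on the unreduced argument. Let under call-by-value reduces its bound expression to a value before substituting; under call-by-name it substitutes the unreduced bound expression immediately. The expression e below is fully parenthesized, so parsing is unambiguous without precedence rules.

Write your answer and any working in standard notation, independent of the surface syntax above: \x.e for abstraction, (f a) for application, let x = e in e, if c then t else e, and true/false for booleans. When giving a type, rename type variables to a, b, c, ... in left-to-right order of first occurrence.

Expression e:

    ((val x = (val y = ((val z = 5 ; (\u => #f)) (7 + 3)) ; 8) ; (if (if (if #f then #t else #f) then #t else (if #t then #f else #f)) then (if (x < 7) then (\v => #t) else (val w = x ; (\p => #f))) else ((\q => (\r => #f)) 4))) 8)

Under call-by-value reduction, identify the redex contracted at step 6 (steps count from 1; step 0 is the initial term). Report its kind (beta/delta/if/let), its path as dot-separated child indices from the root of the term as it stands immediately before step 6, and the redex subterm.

Working:
step 0: ((let x = (let y = ((let z = 5 in (\u.false)) (7 + 3)) in 8) in (if (if (if false then true else false) then true else (if true then false else false)) then (if (x < 7) then (\v.true) else (let w = x in (\p.false))) else ((\q.(\r.false)) 4))) 8)
step 1: [let@0.0.0.0] ((let x = (let y = ((\u.false) (7 + 3)) in 8) in (if (if (if false then true else false) then true else (if true then false else false)) then (if (x < 7) then (\v.true) else (let w = x in (\p.false))) else ((\q.(\r.false)) 4))) 8)
step 2: [delta@0.0.0.1] ((let x = (let y = ((\u.false) 10) in 8) in (if (if (if false then true else false) then true else (if true then false else false)) then (if (x < 7) then (\v.true) else (let w = x in (\p.false))) else ((\q.(\r.false)) 4))) 8)
step 3: [beta@0.0.0] ((let x = (let y = false in 8) in (if (if (if false then true else false) then true else (if true then false else false)) then (if (x < 7) then (\v.true) else (let w = x in (\p.false))) else ((\q.(\r.false)) 4))) 8)
step 4: [let@0.0] ((let x = 8 in (if (if (if false then true else false) then true else (if true then false else false)) then (if (x < 7) then (\v.true) else (let w = x in (\p.false))) else ((\q.(\r.false)) 4))) 8)
step 5: [let@0] ((if (if (if false then true else false) then true else (if true then false else false)) then (if (8 < 7) then (\v.true) else (let w = 8 in (\p.false))) else ((\q.(\r.false)) 4)) 8)
step 6: [if@0.0.0] ((if (if false then true else (if true then false else false)) then (if (8 < 7) then (\v.true) else (let w = 8 in (\p.false))) else ((\q.(\r.false)) 4)) 8)

Answer: if at 0.0.0 : (if false then true else false)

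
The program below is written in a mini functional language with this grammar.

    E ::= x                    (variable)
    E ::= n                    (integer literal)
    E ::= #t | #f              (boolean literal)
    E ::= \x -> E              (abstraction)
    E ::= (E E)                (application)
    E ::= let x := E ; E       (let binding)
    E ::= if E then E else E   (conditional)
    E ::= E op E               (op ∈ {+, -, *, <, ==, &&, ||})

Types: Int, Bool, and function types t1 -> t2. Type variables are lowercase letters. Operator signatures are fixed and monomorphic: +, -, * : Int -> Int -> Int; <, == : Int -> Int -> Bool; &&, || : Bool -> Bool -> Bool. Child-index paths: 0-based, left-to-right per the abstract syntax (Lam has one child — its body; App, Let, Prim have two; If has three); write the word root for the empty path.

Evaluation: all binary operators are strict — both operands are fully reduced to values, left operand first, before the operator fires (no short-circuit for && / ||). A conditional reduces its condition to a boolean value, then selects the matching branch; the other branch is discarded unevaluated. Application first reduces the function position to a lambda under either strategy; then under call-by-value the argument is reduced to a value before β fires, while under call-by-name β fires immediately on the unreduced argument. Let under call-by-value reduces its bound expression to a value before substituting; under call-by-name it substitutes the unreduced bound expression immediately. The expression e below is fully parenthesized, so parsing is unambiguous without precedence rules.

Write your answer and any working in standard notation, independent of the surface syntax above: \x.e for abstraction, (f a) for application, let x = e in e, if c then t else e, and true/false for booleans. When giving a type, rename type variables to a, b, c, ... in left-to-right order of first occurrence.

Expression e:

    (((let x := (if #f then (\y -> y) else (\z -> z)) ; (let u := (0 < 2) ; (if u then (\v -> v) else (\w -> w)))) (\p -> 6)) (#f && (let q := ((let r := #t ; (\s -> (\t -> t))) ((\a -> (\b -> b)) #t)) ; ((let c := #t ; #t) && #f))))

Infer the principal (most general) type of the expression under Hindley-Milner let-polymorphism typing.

Derivation:
  unify Bool ~ Bool
y : a
\y._ : a -> a
z : b
\z._ : b -> b
  unify a -> a ~ b -> b
  unify a ~ b
  unify b ~ b
let x : forall. b -> b
  unify Int ~ Int
  unify Int ~ Int
let u : Bool
u : Bool
  unify Bool ~ Bool
v : c
\v._ : c -> c
w : d
\w._ : d -> d
  unify c -> c ~ d -> d
  unify c ~ d
  unify d ~ d
\p._ : e -> Int
  unify d -> d ~ (e -> Int) -> f
  unify d ~ e -> Int
  unify e -> Int ~ f
_ _ : e -> Int
  unify Bool ~ Bool
let r : Bool
t : h
\t._ : h -> h
\s._ : g -> h -> h
b : j
\b._ : j -> j
\a._ : i -> j -> j
  unify i -> j -> j ~ Bool -> k
  unify i ~ Bool
  unify j -> j ~ k
_ _ : j -> j
  unify g -> h -> h ~ (j -> j) -> l
  unify g ~ j -> j
  unify h -> h ~ l
_ _ : h -> h
let q : forall. h -> h
let c : Bool
  unify Bool ~ Bool
  unify Bool ~ Bool
  unify Bool ~ Bool
  unify e -> Int ~ Bool -> m
  unify e ~ Bool
  unify Int ~ m
_ _ : Int

Answer: Int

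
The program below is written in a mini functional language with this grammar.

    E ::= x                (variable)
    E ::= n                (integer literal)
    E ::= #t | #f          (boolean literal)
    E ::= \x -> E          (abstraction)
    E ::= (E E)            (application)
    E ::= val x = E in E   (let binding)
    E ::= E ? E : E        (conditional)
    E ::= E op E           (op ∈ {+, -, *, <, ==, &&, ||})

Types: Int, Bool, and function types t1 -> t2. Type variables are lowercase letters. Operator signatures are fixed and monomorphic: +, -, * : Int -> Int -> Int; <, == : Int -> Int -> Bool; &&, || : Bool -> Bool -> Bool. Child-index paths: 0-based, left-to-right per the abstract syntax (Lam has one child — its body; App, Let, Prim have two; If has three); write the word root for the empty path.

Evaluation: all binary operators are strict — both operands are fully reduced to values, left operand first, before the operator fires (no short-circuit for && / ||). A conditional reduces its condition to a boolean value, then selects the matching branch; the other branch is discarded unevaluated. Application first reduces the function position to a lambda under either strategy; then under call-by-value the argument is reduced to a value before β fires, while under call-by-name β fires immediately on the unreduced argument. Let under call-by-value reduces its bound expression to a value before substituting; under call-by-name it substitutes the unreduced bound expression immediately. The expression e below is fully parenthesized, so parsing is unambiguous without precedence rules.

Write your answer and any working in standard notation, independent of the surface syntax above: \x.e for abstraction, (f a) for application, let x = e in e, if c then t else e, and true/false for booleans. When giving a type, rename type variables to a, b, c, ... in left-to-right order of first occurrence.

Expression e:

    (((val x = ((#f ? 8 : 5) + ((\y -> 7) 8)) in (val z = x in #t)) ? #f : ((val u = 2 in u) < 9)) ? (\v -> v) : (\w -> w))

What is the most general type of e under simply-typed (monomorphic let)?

Answer: a -> a

Working:
  unify Bool ~ Bool
  unify Int ~ Int
  unify Int ~ Int
\y._ : a -> Int
  unify a -> Int ~ Int -> b
  unify a ~ Int
  unify Int ~ b
_ _ : Int
  unify Int ~ Int
let x : Int
x : Int
let z : Int
  unify Bool ~ Bool
let u : Int
u : Int
  unify Int ~ Int
  unify Int ~ Int
  unify Bool ~ Bool
  unify Bool ~ Bool
v : c
\v._ : c -> c
w : d
\w._ : d -> d
  unify c -> c ~ d -> d
  unify c ~ d
  unify d ~ d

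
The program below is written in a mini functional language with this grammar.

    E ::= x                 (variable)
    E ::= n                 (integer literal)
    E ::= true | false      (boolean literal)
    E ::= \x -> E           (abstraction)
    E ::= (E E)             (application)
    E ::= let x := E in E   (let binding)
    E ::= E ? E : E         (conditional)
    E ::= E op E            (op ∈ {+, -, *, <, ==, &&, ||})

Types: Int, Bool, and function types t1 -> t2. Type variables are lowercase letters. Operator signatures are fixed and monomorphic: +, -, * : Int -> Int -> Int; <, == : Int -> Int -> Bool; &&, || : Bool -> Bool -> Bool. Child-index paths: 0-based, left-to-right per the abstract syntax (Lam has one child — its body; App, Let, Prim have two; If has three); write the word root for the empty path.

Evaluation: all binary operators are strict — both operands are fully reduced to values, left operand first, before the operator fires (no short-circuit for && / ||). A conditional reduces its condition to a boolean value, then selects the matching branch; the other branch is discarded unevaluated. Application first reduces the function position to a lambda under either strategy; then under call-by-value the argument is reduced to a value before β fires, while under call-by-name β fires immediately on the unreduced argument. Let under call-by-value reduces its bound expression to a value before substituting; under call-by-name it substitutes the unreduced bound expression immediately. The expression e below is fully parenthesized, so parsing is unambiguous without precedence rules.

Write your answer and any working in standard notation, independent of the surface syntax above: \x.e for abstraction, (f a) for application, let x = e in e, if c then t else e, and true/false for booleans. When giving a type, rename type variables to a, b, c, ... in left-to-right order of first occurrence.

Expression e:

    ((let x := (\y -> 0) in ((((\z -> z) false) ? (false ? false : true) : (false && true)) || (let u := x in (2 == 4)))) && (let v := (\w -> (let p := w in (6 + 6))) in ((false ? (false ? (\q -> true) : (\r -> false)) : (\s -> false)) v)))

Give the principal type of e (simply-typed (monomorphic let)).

Answer: Bool

Derivation:
\y._ : a -> Int
let x : a -> Int
z : b
\z._ : b -> b
  unify b -> b ~ Bool -> c
  unify b ~ Bool
  unify Bool ~ c
_ _ : Bool
  unify Bool ~ Bool
  unify Bool ~ Bool
  unify Bool ~ Bool
  unify Bool ~ Bool
  unify Bool ~ Bool
  unify Bool ~ Bool
  unify Bool ~ Bool
x : a -> Int
let u : a -> Int
  unify Int ~ Int
  unify Int ~ Int
  unify Bool ~ Bool
  unify Bool ~ Bool
w : d
let p : d
  unify Int ~ Int
  unify Int ~ Int
\w._ : d -> Int
let v : d -> Int
  unify Bool ~ Bool
  unify Bool ~ Bool
\q._ : e -> Bool
\r._ : f -> Bool
  unify e -> Bool ~ f -> Bool
  unify e ~ f
  unify Bool ~ Bool
\s._ : g -> Bool
  unify f -> Bool ~ g -> Bool
  unify f ~ g
  unify Bool ~ Bool
v : d -> Int
  unify g -> Bool ~ (d -> Int) -> h
  unify g ~ d -> Int
  unify Bool ~ h
_ _ : Bool
  unify Bool ~ Bool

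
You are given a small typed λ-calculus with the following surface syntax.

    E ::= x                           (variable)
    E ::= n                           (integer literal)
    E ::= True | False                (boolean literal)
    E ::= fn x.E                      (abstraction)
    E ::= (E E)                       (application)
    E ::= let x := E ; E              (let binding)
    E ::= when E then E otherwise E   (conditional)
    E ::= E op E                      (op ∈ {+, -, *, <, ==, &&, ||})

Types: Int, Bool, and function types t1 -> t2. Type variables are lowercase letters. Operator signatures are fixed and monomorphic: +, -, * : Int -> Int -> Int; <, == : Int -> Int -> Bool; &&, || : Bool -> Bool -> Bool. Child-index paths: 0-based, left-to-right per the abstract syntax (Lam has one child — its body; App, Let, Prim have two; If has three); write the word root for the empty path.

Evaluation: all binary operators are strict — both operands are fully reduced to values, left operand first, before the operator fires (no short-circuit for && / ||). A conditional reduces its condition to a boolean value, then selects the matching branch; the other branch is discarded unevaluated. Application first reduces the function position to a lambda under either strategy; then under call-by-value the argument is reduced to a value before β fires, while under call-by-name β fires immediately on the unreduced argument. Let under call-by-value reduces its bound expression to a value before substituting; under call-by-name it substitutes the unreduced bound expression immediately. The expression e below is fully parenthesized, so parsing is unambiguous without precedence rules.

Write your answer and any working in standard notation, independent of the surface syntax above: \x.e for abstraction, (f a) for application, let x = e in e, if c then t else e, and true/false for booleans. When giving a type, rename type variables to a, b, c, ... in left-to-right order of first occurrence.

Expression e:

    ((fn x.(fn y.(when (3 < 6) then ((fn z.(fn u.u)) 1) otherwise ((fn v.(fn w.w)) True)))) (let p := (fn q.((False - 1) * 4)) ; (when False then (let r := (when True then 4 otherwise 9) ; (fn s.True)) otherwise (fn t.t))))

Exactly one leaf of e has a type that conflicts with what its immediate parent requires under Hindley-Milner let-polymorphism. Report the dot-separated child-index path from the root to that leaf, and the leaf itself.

Trace:
  unify Int ~ Int
  unify Int ~ Int
  unify Bool ~ Bool
u : d
\u._ : d -> d
\z._ : c -> d -> d
  unify c -> d -> d ~ Int -> e
  unify c ~ Int
  unify d -> d ~ e
_ _ : d -> d
w : g
\w._ : g -> g
\v._ : f -> g -> g
  unify f -> g -> g ~ Bool -> h
  unify f ~ Bool
  unify g -> g ~ h
_ _ : g -> g
  unify d -> d ~ g -> g
  unify d ~ g
  unify g ~ g
\y._ : b -> g -> g
\x._ : a -> b -> g -> g
  unify Bool ~ Int
  FAIL: mismatch Bool ~ Int

Answer: 1.0.0.0.0 : false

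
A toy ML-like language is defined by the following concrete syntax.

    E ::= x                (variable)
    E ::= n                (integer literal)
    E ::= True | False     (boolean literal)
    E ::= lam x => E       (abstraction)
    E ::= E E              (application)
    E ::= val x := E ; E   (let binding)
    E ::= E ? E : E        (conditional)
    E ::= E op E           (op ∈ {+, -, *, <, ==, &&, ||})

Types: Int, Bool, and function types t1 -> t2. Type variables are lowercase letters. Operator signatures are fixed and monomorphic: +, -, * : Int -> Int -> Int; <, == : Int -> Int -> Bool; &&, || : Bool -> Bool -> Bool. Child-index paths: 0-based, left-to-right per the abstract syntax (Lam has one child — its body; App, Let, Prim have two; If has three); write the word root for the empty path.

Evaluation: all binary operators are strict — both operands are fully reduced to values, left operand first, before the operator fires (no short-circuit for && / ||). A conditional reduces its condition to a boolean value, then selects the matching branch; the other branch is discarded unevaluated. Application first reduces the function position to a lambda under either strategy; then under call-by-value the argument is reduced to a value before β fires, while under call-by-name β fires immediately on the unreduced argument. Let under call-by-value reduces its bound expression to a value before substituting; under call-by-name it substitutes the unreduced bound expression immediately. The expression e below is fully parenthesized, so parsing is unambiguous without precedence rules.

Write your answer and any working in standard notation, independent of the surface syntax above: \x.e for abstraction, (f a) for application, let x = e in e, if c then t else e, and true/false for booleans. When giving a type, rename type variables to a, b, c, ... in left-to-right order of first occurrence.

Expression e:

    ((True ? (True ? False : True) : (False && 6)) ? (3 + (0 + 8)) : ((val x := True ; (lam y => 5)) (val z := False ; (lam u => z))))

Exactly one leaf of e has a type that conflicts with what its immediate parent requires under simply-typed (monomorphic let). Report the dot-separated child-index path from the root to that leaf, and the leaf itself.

Derivation:
  unify Bool ~ Bool
  unify Bool ~ Bool
  unify Bool ~ Bool
  unify Bool ~ Bool
  unify Int ~ Bool
  FAIL: mismatch Int ~ Bool

Answer: 0.2.1 : 6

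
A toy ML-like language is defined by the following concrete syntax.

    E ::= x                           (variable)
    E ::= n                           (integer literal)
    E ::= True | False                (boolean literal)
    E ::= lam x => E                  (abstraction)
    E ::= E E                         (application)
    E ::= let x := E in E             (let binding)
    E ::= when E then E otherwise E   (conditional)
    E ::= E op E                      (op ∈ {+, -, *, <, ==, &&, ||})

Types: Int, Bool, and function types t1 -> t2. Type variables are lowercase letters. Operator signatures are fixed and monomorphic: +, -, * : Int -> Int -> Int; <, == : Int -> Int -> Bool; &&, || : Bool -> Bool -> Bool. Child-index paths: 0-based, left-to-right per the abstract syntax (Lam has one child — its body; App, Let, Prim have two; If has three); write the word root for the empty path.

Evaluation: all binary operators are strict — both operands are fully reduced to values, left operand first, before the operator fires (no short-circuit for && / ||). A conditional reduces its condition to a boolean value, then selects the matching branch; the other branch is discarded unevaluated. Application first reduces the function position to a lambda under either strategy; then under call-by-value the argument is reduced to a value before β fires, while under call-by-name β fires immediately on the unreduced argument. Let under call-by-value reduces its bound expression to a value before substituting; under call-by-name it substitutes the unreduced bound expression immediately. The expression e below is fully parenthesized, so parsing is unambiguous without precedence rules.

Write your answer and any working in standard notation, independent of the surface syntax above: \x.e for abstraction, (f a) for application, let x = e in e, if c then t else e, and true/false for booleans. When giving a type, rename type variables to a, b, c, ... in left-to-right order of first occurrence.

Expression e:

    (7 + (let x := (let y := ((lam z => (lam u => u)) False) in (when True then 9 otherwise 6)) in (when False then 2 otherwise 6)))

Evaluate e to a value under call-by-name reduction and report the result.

Working:
step 0: (7 + (let x = (let y = ((\z.(\u.u)) false) in (if true then 9 else 6)) in (if false then 2 else 6)))
step 1: [let@1] (7 + (if false then 2 else 6))
step 2: [if@1] (7 + 6)
step 3: [delta@root] 13

Answer: 13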